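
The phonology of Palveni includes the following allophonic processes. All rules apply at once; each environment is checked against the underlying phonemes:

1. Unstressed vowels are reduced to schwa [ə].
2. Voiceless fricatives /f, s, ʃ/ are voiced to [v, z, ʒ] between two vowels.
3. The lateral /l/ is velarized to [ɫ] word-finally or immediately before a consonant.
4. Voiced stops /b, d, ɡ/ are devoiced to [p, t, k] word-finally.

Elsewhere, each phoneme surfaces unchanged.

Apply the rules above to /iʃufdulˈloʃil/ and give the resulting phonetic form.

/i/ meets the environment for rule 1 (in an unstressed syllable) → [ə].
/ʃ/ (between /i/ and /u/): between two vowels, so rule 2 applies → [ʒ].
/u/ (between /ʃ/ and /f/): in an unstressed syllable, so rule 1 applies → [ə].
/f/ (between /u/ and /d/) is in the target of rule 2 but the environment (between two vowels) is not met → [f].
/d/ — between /f/ and /u/; rule 4 does not apply here → [d].
Rule 1 applies to /u/ (between /d/ and /l/: in an unstressed syllable) → [ə].
/l/ (between /u/ and /l/): word-finally or immediately before a consonant, so rule 3 applies → [ɫ].
/l/ (between /l/ and /o/) fails the environment for rule 3, so it stays [l].
/o/ — between /l/ and /ʃ/; rule 1 does not apply here → [o].
Rule 2 applies to /ʃ/ (between /o/ and /i/: between two vowels) → [ʒ].
/i/ meets the environment for rule 1 (in an unstressed syllable) → [ə].
/l/ meets the environment for rule 3 (word-finally or immediately before a consonant) → [ɫ].

[əʒəfdəɫˈloʒəɫ]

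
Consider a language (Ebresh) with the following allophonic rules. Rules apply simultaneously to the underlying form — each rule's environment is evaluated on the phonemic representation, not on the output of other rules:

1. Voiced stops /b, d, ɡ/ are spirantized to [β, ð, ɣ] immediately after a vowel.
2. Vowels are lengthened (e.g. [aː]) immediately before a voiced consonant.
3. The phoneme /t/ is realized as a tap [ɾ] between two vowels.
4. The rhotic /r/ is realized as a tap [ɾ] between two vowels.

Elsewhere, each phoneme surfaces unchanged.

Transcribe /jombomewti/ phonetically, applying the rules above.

/o/ (between /j/ and /m/) occurs before a voiced consonant → [oː] by rule 2.
/b/ (between /m/ and /o/) fails the environment for rule 1, so it stays [b].
/o/ (between /b/ and /m/): before a voiced consonant, so rule 2 applies → [oː].
/e/ — between /m/ and /w/, before a voiced consonant — surfaces as [eː] (rule 2).
/t/ — between /w/ and /i/; rule 3 does not apply here → [t].
/i/ (word-final) fails the environment for rule 2, so it stays [i].

[joːmboːmeːwti]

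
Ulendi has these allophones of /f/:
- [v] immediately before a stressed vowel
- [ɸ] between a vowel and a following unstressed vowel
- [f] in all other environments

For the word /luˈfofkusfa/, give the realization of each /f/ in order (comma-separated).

[v], [f], [f]

Occurrence 1 (position 3): immediately before a stressed vowel → [v].
Occurrence 2 (position 5): no conditioning environment matches → elsewhere allophone [f].
Occurrence 3 (position 9): no conditioning environment matches → elsewhere allophone [f].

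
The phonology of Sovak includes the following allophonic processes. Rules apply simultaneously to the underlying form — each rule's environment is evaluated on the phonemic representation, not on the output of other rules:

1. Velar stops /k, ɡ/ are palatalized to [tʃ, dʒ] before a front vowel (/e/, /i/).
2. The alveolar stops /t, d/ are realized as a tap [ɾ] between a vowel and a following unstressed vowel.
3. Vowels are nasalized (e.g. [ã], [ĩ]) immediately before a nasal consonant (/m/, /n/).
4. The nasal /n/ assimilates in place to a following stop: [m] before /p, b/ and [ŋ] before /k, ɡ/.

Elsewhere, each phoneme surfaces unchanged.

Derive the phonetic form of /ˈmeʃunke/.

[ˈmeʃũŋtʃe]

/e/ (between /m/ and /ʃ/) fails the environment for rule 3, so it stays [e].
/u/ (between /ʃ/ and /n/) occurs before a nasal consonant → [ũ] by rule 3.
/n/ (between /u/ and /k/): before a labial or velar stop, so rule 4 applies → [ŋ].
/k/ (between /n/ and /e/): before a front vowel, so rule 1 applies → [tʃ].
/e/ (word-final) fails the environment for rule 3, so it stays [e].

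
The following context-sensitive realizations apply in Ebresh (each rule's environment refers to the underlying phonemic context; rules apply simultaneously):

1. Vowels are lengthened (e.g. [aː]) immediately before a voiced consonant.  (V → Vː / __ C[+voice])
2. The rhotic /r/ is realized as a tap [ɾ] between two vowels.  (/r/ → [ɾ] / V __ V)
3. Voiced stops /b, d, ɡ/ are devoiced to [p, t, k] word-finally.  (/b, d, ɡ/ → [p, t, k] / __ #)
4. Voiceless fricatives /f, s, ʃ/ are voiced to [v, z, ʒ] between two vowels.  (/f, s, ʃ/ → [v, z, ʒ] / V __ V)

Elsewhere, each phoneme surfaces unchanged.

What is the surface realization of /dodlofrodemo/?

[doːdlofroːdeːmo]

/d/ (word-initial) is in the target of rule 3 but the environment (word-finally) is not met → [d].
/o/ (between /d/ and /d/) occurs before a voiced consonant → [oː] by rule 1.
/d/ — between /o/ and /l/; rule 3 does not apply here → [d].
/o/ (between /l/ and /f/): rule 1 targets it, but not before a voiced consonant → unchanged [o].
/f/ (between /o/ and /r/): rule 4 targets it, but not between two vowels → unchanged [f].
/r/ (between /f/ and /o/) fails the environment for rule 2, so it stays [r].
/o/ (between /r/ and /d/) occurs before a voiced consonant → [oː] by rule 1.
/d/ (between /o/ and /e/): rule 3 targets it, but not word-finally → unchanged [d].
/e/ meets the environment for rule 1 (before a voiced consonant) → [eː].
/o/ (word-final) fails the environment for rule 1, so it stays [o].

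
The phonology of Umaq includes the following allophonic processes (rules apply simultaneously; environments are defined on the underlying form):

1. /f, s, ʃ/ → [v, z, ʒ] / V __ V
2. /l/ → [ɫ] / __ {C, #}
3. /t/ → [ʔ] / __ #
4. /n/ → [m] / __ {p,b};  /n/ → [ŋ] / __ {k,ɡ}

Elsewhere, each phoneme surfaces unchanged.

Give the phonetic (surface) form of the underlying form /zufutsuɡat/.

[zuvutsuɡaʔ]

/z/ (word-initial): no rule targets it → [z].
/u/ (between /z/ and /f/): no rule targets it → [u].
/f/ meets the environment for rule 1 (between two vowels) → [v].
/u/ (between /f/ and /t/) is unaffected → [u].
/t/ (between /u/ and /s/) is in the target of rule 3 but the environment (word-finally) is not met → [t].
/s/ (between /t/ and /u/): rule 1 targets it, but not between two vowels → unchanged [s].
/u/ (between /s/ and /ɡ/): no rule targets it → [u].
/ɡ/ stays [ɡ].
/a/ (between /ɡ/ and /t/) is unaffected → [a].
/t/ meets the environment for rule 3 (word-finally) → [ʔ].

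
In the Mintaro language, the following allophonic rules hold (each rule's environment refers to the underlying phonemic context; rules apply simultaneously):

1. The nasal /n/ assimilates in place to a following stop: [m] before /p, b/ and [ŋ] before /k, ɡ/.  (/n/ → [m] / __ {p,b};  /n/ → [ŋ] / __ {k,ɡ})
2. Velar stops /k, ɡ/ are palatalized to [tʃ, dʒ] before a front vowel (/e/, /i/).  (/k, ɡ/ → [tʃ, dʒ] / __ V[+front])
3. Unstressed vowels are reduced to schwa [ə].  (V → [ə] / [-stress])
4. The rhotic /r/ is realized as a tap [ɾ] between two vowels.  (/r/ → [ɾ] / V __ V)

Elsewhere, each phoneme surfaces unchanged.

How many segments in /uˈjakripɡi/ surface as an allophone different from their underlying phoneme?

4

Segments that undergo a rule: /u/ → [ə] (rule 3); /i/ → [ə] (rule 3); /ɡ/ → [dʒ] (rule 2); /i/ → [ə] (rule 3).
All other segments surface unchanged.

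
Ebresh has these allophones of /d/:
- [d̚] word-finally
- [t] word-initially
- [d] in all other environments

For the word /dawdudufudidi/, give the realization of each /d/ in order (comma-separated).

Occurrence 1 (position 1): word-initially → [t].
Occurrence 2 (position 4): no conditioning environment matches → elsewhere allophone [d].
Occurrence 3 (position 6): no conditioning environment matches → elsewhere allophone [d].
Occurrence 4 (position 10): no conditioning environment matches → elsewhere allophone [d].
Occurrence 5 (position 12): no conditioning environment matches → elsewhere allophone [d].

[t], [d], [d], [d], [d]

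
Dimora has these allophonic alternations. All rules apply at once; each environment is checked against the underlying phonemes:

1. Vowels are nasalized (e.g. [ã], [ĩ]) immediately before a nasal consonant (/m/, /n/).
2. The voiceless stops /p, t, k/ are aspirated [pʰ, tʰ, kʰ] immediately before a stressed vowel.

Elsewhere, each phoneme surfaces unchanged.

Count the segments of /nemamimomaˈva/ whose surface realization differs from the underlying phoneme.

4

Segments that undergo a rule: /e/ → [ẽ] (rule 1); /a/ → [ã] (rule 1); /i/ → [ĩ] (rule 1); /o/ → [õ] (rule 1).
All other segments surface unchanged.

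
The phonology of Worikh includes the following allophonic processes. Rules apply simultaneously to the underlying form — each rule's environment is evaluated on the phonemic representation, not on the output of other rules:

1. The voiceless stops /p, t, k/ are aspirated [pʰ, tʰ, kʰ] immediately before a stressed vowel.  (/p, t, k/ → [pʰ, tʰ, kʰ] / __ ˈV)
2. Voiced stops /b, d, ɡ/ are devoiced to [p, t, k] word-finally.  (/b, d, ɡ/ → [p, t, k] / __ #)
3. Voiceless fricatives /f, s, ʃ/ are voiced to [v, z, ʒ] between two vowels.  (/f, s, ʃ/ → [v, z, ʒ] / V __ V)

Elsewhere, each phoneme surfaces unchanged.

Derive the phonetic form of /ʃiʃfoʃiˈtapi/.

/ʃ/ — word-initial; rule 3 does not apply here → [ʃ].
/i/ — not in any rule's target class → [i].
/ʃ/ (between /i/ and /f/) is in the target of rule 3 but the environment (between two vowels) is not met → [ʃ].
/f/ — between /ʃ/ and /o/; rule 3 does not apply here → [f].
/o/ — not in any rule's target class → [o].
/ʃ/ (between /o/ and /i/) occurs between two vowels → [ʒ] by rule 3.
/i/ stays [i].
/t/ (between /i/ and /a/) occurs immediately before a stressed vowel → [tʰ] by rule 1.
/a/ (between /t/ and /p/) is unaffected → [a].
/p/ (between /a/ and /i/) fails the environment for rule 1, so it stays [p].
/i/ stays [i].

[ʃiʃfoʒiˈtʰapi]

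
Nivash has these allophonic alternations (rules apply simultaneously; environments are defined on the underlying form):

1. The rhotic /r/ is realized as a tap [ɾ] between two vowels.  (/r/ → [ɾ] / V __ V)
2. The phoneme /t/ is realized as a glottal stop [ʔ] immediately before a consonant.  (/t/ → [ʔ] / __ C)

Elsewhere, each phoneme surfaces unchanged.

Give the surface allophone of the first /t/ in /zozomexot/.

/t/ (word-final) is in the target of rule 2 but the environment (immediately before a consonant) is not met → [t].

[t]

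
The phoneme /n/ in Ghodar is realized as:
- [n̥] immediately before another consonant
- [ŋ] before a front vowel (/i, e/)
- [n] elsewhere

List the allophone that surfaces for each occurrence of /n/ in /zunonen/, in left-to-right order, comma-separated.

[n], [ŋ], [n]

Occurrence 1 (position 3): no conditioning environment matches → elsewhere allophone [n].
Occurrence 2 (position 5): before a front vowel (/i, e/) → [ŋ].
Occurrence 3 (position 7): no conditioning environment matches → elsewhere allophone [n].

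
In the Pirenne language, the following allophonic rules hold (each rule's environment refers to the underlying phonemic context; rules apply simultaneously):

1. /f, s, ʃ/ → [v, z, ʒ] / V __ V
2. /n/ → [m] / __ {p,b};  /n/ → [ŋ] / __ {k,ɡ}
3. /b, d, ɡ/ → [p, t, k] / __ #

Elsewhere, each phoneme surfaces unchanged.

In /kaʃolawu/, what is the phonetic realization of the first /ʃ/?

/ʃ/ (between /a/ and /o/): between two vowels, so rule 1 applies → [ʒ].

[ʒ]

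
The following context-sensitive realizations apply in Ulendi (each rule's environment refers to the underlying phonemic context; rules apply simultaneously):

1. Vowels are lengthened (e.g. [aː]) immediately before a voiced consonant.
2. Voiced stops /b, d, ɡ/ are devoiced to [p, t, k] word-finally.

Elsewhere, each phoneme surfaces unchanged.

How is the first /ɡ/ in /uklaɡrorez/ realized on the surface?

[ɡ]

/ɡ/ (between /a/ and /r/) fails the environment for rule 2, so it stays [ɡ].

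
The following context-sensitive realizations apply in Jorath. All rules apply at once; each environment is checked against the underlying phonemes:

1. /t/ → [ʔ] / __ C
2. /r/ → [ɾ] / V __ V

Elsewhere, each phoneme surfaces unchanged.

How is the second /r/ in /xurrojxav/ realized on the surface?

/r/ — between /r/ and /o/; rule 2 does not apply here → [r].

[r]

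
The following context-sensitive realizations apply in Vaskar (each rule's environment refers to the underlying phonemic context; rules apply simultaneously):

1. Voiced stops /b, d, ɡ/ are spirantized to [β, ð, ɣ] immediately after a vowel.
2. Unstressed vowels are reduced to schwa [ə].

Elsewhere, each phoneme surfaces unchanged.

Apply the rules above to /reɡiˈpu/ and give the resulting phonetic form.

[rəɣəˈpu]

/e/ (between /r/ and /ɡ/) occurs in an unstressed syllable → [ə] by rule 2.
/ɡ/ meets the environment for rule 1 (immediately after a vowel) → [ɣ].
/i/ (between /ɡ/ and /p/) occurs in an unstressed syllable → [ə] by rule 2.
/u/ (word-final): rule 2 targets it, but not in an unstressed syllable → unchanged [u].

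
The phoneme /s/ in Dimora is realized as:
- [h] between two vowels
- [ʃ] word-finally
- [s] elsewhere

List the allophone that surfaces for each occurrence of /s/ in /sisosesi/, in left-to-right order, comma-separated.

[s], [h], [h], [h]

Occurrence 1 (position 1): no conditioning environment matches → elsewhere allophone [s].
Occurrence 2 (position 3): between two vowels → [h].
Occurrence 3 (position 5): between two vowels → [h].
Occurrence 4 (position 7): between two vowels → [h].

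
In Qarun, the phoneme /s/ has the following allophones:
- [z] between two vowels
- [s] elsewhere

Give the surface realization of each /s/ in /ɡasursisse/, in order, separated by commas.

Occurrence 1 (position 3): between two vowels → [z].
Occurrence 2 (position 6): no conditioning environment matches → elsewhere allophone [s].
Occurrence 3 (position 8): no conditioning environment matches → elsewhere allophone [s].
Occurrence 4 (position 9): no conditioning environment matches → elsewhere allophone [s].

[z], [s], [s], [s]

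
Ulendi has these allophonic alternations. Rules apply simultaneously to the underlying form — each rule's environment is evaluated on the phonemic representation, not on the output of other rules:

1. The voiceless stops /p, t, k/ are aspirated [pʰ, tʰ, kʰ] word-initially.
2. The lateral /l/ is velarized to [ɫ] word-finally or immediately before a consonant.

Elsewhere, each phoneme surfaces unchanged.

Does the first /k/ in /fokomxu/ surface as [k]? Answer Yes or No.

Yes

/k/ (between /o/ and /o/) is in the target of rule 1 but the environment (word-initially) is not met → [k].
The actual realization is [k], which matches [k].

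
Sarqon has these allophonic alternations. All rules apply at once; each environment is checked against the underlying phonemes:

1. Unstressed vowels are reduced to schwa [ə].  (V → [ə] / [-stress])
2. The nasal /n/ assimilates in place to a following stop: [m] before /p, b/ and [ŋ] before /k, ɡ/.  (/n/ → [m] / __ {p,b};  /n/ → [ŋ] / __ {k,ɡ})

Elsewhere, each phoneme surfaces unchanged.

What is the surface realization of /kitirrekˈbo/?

/i/ (between /k/ and /t/): in an unstressed syllable, so rule 1 applies → [ə].
/i/ (between /t/ and /r/) occurs in an unstressed syllable → [ə] by rule 1.
/e/ (between /r/ and /k/): in an unstressed syllable, so rule 1 applies → [ə].
/o/ (word-final): rule 1 targets it, but not in an unstressed syllable → unchanged [o].

[kətərrəkˈbo]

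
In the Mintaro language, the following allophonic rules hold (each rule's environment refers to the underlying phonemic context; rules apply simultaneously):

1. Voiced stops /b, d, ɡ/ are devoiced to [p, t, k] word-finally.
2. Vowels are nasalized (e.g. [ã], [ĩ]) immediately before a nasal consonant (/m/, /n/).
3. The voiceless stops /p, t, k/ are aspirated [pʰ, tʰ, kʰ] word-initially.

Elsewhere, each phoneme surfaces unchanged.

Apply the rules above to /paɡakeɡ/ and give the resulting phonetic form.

/p/ meets the environment for rule 3 (word-initially) → [pʰ].
/a/ (between /p/ and /ɡ/): rule 2 targets it, but not before a nasal consonant → unchanged [a].
/ɡ/ (between /a/ and /a/): rule 1 targets it, but not word-finally → unchanged [ɡ].
/a/ (between /ɡ/ and /k/) is in the target of rule 2 but the environment (before a nasal consonant) is not met → [a].
/k/ (between /a/ and /e/) is in the target of rule 3 but the environment (word-initially) is not met → [k].
/e/ (between /k/ and /ɡ/) fails the environment for rule 2, so it stays [e].
/ɡ/ (word-final): word-finally, so rule 1 applies → [k].

[pʰaɡakek]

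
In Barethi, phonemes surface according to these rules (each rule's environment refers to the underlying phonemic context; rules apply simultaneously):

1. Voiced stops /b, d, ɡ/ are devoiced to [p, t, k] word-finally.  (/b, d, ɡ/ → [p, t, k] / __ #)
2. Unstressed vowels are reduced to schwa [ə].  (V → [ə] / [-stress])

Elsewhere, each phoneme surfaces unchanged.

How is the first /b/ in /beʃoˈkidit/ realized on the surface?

/b/ (word-initial) fails the environment for rule 1, so it stays [b].

[b]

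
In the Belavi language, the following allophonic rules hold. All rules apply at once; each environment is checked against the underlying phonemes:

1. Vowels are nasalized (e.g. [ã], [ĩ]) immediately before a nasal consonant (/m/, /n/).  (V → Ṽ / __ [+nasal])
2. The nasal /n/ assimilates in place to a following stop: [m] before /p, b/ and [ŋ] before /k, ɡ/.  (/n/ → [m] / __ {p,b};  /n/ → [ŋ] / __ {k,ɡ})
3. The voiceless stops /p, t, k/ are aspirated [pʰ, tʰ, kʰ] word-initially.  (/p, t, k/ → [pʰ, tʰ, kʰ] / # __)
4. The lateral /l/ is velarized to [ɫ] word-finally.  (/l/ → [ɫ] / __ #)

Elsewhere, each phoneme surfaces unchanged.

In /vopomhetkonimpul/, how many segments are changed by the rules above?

Segments that undergo a rule: /o/ → [õ] (rule 1); /o/ → [õ] (rule 1); /i/ → [ĩ] (rule 1); /l/ → [ɫ] (rule 4).
All other segments surface unchanged.

4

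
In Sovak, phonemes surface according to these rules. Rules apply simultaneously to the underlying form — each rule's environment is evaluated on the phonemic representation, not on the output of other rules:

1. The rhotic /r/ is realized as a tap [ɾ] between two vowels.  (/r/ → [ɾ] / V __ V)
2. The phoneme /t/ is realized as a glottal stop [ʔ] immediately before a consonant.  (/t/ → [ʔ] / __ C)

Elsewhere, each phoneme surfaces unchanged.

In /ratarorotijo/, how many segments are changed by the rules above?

Segments that undergo a rule: /r/ → [ɾ] (rule 1); /r/ → [ɾ] (rule 1).
All other segments surface unchanged.

2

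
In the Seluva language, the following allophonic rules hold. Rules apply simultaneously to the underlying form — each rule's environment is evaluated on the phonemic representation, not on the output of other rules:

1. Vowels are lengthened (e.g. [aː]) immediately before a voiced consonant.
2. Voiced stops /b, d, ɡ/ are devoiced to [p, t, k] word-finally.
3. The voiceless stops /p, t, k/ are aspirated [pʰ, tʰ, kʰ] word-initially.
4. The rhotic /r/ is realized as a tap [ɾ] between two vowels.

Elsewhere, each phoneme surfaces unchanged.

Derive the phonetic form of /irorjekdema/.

[iːɾoːrjekdeːma]

/i/ meets the environment for rule 1 (before a voiced consonant) → [iː].
/r/ (between /i/ and /o/) occurs between two vowels → [ɾ] by rule 4.
/o/ (between /r/ and /r/): before a voiced consonant, so rule 1 applies → [oː].
/r/ (between /o/ and /j/) fails the environment for rule 4, so it stays [r].
/j/ (between /r/ and /e/) is unaffected → [j].
/e/ (between /j/ and /k/) is in the target of rule 1 but the environment (before a voiced consonant) is not met → [e].
/k/ — between /e/ and /d/; rule 3 does not apply here → [k].
/d/ — between /k/ and /e/; rule 2 does not apply here → [d].
/e/ — between /d/ and /m/, before a voiced consonant — surfaces as [eː] (rule 1).
/m/ (between /e/ and /a/) is unaffected → [m].
/a/ — word-final; rule 1 does not apply here → [a].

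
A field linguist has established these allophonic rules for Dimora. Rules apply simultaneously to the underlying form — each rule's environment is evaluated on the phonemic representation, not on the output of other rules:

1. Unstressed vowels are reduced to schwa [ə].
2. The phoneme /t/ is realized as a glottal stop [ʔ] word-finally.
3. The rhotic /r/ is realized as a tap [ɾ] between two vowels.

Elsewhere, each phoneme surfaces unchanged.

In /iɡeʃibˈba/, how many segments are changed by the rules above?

Segments that undergo a rule: /i/ → [ə] (rule 1); /e/ → [ə] (rule 1); /i/ → [ə] (rule 1).
All other segments surface unchanged.

3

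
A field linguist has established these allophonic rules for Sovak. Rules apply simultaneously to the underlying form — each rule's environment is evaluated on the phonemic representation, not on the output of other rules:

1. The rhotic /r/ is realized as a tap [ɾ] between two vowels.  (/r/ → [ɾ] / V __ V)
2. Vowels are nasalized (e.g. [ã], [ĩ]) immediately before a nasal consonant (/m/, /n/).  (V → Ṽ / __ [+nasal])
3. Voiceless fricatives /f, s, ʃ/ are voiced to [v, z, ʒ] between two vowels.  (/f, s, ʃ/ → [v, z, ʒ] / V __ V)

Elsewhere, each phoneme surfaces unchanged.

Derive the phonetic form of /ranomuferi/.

[rãnõmuveɾi]

/r/ (word-initial) fails the environment for rule 1, so it stays [r].
/a/ meets the environment for rule 2 (before a nasal consonant) → [ã].
/n/ (between /a/ and /o/): no rule targets it → [n].
/o/ meets the environment for rule 2 (before a nasal consonant) → [õ].
/m/ stays [m].
/u/ (between /m/ and /f/): rule 2 targets it, but not before a nasal consonant → unchanged [u].
/f/ (between /u/ and /e/) occurs between two vowels → [v] by rule 3.
/e/ (between /f/ and /r/): rule 2 targets it, but not before a nasal consonant → unchanged [e].
/r/ — between /e/ and /i/, between two vowels — surfaces as [ɾ] (rule 1).
/i/ (word-final) is in the target of rule 2 but the environment (before a nasal consonant) is not met → [i].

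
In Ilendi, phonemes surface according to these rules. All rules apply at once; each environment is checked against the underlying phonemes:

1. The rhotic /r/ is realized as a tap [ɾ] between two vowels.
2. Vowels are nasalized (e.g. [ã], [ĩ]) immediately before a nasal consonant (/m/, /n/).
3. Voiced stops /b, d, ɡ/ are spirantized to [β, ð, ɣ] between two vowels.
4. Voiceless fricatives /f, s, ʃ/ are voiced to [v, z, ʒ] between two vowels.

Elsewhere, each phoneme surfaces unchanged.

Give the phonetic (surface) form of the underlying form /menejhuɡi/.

[mẽnejhuɣi]

Rule 2 applies to /e/ (between /m/ and /n/: before a nasal consonant) → [ẽ].
/e/ (between /n/ and /j/): rule 2 targets it, but not before a nasal consonant → unchanged [e].
/u/ — between /h/ and /ɡ/; rule 2 does not apply here → [u].
/ɡ/ (between /u/ and /i/) occurs between two vowels → [ɣ] by rule 3.
/i/ — word-final; rule 2 does not apply here → [i].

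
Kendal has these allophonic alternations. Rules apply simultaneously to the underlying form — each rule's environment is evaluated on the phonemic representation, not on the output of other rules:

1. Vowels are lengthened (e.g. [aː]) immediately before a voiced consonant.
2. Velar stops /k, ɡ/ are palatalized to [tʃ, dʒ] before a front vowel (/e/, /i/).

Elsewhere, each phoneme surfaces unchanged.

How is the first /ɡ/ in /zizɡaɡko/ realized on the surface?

/ɡ/ (between /z/ and /a/): rule 2 targets it, but not before a front vowel → unchanged [ɡ].

[ɡ]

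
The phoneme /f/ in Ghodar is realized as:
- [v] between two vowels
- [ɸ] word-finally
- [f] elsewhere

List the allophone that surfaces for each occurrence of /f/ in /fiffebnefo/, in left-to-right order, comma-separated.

Occurrence 1 (position 1): no conditioning environment matches → elsewhere allophone [f].
Occurrence 2 (position 3): no conditioning environment matches → elsewhere allophone [f].
Occurrence 3 (position 4): no conditioning environment matches → elsewhere allophone [f].
Occurrence 4 (position 9): between two vowels → [v].

[f], [f], [f], [v]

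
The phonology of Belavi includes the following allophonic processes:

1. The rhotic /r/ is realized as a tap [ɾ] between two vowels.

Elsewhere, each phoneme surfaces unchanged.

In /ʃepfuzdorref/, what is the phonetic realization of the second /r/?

[r]

/r/ (between /r/ and /e/) fails the environment for rule 1, so it stays [r].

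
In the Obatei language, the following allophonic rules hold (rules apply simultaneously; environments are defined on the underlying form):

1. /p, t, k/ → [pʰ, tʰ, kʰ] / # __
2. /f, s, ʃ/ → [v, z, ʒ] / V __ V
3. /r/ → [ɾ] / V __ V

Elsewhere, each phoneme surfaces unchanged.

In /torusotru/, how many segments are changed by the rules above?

3

Segments that undergo a rule: /t/ → [tʰ] (rule 1); /r/ → [ɾ] (rule 3); /s/ → [z] (rule 2).
All other segments surface unchanged.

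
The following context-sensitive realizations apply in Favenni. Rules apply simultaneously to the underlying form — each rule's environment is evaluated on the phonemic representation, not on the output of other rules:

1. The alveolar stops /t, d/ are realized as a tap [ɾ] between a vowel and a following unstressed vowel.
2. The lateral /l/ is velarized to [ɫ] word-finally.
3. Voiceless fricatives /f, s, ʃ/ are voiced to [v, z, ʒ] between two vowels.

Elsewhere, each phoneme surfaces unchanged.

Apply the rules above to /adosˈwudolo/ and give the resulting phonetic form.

/a/ (word-initial) is unaffected → [a].
/d/ (between /a/ and /o/) occurs between a vowel and a following unstressed vowel → [ɾ] by rule 1.
/o/ (between /d/ and /s/) is unaffected → [o].
/s/ (between /o/ and /w/): rule 3 targets it, but not between two vowels → unchanged [s].
/w/ — not in any rule's target class → [w].
/u/ (between /w/ and /d/): no rule targets it → [u].
/d/ (between /u/ and /o/): between a vowel and a following unstressed vowel, so rule 1 applies → [ɾ].
/o/ (between /d/ and /l/): no rule targets it → [o].
/l/ (between /o/ and /o/) is in the target of rule 2 but the environment (word-finally) is not met → [l].
/o/ stays [o].

[aɾosˈwuɾolo]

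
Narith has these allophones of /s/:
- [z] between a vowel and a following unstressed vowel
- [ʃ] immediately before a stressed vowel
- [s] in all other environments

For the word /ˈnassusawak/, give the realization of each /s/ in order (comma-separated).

Occurrence 1 (position 3): no conditioning environment matches → elsewhere allophone [s].
Occurrence 2 (position 4): no conditioning environment matches → elsewhere allophone [s].
Occurrence 3 (position 6): between a vowel and a following unstressed vowel → [z].

[s], [s], [z]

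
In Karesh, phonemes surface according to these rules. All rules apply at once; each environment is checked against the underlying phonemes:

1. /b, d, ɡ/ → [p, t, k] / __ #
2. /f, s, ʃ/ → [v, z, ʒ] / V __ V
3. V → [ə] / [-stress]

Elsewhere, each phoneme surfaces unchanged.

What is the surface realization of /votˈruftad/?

/o/ (between /v/ and /t/) occurs in an unstressed syllable → [ə] by rule 3.
/u/ (between /r/ and /f/): rule 3 targets it, but not in an unstressed syllable → unchanged [u].
/f/ — between /u/ and /t/; rule 2 does not apply here → [f].
/a/ — between /t/ and /d/, in an unstressed syllable — surfaces as [ə] (rule 3).
/d/ (word-final): word-finally, so rule 1 applies → [t].

[vətˈruftət]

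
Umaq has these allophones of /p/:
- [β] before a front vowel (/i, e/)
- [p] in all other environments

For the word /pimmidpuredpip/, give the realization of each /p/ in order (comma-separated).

Occurrence 1 (position 1): before a front vowel (/i, e/) → [β].
Occurrence 2 (position 7): no conditioning environment matches → elsewhere allophone [p].
Occurrence 3 (position 12): before a front vowel (/i, e/) → [β].
Occurrence 4 (position 14): no conditioning environment matches → elsewhere allophone [p].

[β], [p], [β], [p]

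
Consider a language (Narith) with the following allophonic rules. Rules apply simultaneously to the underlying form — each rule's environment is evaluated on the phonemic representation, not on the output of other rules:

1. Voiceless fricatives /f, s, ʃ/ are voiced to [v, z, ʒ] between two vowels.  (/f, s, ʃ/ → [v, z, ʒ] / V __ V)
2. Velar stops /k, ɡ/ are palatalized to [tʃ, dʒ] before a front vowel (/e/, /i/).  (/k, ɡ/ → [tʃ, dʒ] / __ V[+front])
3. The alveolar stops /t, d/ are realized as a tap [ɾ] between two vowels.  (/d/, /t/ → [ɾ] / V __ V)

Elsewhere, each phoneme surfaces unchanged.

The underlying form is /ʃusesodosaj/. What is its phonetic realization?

[ʃuzezoɾozaj]

/ʃ/ (word-initial) is in the target of rule 1 but the environment (between two vowels) is not met → [ʃ].
/u/ stays [u].
/s/ (between /u/ and /e/) occurs between two vowels → [z] by rule 1.
/e/ stays [e].
/s/ (between /e/ and /o/): between two vowels, so rule 1 applies → [z].
/o/ (between /s/ and /d/) is unaffected → [o].
/d/ (between /o/ and /o/): between two vowels, so rule 3 applies → [ɾ].
/o/ — not in any rule's target class → [o].
/s/ (between /o/ and /a/) occurs between two vowels → [z] by rule 1.
/a/ (between /s/ and /j/): no rule targets it → [a].
/j/ stays [j].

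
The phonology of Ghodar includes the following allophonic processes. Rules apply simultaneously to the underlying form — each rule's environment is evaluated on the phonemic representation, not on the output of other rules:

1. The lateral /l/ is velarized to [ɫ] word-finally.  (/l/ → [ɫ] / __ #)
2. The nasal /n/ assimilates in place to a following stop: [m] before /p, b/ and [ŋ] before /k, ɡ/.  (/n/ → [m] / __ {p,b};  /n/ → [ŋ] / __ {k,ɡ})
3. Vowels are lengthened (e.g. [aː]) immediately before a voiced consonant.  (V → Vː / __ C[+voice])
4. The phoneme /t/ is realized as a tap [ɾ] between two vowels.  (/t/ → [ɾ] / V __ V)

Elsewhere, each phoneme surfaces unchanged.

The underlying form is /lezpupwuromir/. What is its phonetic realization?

[leːzpupwuːroːmiːr]

/l/ (word-initial) is in the target of rule 1 but the environment (word-finally) is not met → [l].
/e/ (between /l/ and /z/): before a voiced consonant, so rule 3 applies → [eː].
/u/ (between /p/ and /p/): rule 3 targets it, but not before a voiced consonant → unchanged [u].
Rule 3 applies to /u/ (between /w/ and /r/: before a voiced consonant) → [uː].
/o/ (between /r/ and /m/): before a voiced consonant, so rule 3 applies → [oː].
/i/ (between /m/ and /r/): before a voiced consonant, so rule 3 applies → [iː].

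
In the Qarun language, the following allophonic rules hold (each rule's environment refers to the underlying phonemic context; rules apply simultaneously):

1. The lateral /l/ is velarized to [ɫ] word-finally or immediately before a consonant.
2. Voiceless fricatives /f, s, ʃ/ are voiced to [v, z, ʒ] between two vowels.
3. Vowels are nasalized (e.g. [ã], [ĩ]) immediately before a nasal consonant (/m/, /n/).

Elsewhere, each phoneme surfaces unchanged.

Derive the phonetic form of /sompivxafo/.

/s/ (word-initial) fails the environment for rule 2, so it stays [s].
/o/ meets the environment for rule 3 (before a nasal consonant) → [õ].
/m/ (between /o/ and /p/) is unaffected → [m].
/p/ (between /m/ and /i/) is unaffected → [p].
/i/ (between /p/ and /v/) is in the target of rule 3 but the environment (before a nasal consonant) is not met → [i].
/v/ (between /i/ and /x/) is unaffected → [v].
/x/ — not in any rule's target class → [x].
/a/ (between /x/ and /f/): rule 3 targets it, but not before a nasal consonant → unchanged [a].
Rule 2 applies to /f/ (between /a/ and /o/: between two vowels) → [v].
/o/ (word-final): rule 3 targets it, but not before a nasal consonant → unchanged [o].

[sõmpivxavo]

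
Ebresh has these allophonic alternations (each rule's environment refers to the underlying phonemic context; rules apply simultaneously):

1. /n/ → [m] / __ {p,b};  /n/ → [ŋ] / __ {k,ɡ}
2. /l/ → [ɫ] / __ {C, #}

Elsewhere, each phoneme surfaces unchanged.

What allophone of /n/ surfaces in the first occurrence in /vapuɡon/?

/n/ (word-final) is in the target of rule 1 but the environment (before a labial or velar stop) is not met → [n].

[n]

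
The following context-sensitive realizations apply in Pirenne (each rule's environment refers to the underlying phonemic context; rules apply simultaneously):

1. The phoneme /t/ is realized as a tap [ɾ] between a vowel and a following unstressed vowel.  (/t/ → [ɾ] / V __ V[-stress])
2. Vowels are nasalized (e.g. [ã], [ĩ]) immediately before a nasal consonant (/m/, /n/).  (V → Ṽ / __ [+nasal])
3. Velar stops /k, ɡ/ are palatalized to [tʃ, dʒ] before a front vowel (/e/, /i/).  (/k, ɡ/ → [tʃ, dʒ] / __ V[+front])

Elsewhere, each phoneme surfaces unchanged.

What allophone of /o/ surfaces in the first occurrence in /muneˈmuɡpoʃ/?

/o/ — between /p/ and /ʃ/; rule 2 does not apply here → [o].

[o]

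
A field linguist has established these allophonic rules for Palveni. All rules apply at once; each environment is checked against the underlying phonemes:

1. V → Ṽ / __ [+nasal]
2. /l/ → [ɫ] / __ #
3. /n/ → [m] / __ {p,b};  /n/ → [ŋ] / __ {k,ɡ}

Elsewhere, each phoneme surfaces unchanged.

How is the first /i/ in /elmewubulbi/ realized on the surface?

[i]

/i/ (word-final) is in the target of rule 1 but the environment (before a nasal consonant) is not met → [i].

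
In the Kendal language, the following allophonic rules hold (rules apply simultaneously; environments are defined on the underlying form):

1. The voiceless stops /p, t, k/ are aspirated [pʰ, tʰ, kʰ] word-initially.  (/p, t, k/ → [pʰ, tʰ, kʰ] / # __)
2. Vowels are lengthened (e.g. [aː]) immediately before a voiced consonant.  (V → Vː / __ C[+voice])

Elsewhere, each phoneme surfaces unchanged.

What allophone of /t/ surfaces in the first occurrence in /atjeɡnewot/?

/t/ (between /a/ and /j/) is in the target of rule 1 but the environment (word-initially) is not met → [t].

[t]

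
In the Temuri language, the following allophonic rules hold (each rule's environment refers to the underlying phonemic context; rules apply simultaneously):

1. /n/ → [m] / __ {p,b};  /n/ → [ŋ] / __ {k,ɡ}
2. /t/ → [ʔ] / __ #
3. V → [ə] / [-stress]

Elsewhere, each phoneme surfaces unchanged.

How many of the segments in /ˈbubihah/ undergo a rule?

2

Segments that undergo a rule: /i/ → [ə] (rule 3); /a/ → [ə] (rule 3).
All other segments surface unchanged.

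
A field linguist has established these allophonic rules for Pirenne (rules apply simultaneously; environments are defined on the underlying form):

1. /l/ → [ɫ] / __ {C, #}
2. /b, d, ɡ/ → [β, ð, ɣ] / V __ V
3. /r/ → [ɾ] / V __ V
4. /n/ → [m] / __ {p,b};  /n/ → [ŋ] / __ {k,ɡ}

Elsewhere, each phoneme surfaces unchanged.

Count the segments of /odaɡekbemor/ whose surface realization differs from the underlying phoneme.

2

Segments that undergo a rule: /d/ → [ð] (rule 2); /ɡ/ → [ɣ] (rule 2).
All other segments surface unchanged.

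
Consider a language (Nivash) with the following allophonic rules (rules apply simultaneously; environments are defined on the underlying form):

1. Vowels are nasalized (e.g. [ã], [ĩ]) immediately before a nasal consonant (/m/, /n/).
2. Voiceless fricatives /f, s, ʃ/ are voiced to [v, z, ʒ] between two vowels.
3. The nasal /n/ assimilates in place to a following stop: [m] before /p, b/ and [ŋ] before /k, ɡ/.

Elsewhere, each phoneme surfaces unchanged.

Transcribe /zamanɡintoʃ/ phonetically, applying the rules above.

[zãmãŋɡĩntoʃ]

/z/ — not in any rule's target class → [z].
/a/ — between /z/ and /m/, before a nasal consonant — surfaces as [ã] (rule 1).
/m/ stays [m].
/a/ — between /m/ and /n/, before a nasal consonant — surfaces as [ã] (rule 1).
/n/ meets the environment for rule 3 (before a labial or velar stop) → [ŋ].
/ɡ/ — not in any rule's target class → [ɡ].
/i/ meets the environment for rule 1 (before a nasal consonant) → [ĩ].
/n/ — between /i/ and /t/; rule 3 does not apply here → [n].
/t/ — not in any rule's target class → [t].
/o/ (between /t/ and /ʃ/) fails the environment for rule 1, so it stays [o].
/ʃ/ (word-final) is in the target of rule 2 but the environment (between two vowels) is not met → [ʃ].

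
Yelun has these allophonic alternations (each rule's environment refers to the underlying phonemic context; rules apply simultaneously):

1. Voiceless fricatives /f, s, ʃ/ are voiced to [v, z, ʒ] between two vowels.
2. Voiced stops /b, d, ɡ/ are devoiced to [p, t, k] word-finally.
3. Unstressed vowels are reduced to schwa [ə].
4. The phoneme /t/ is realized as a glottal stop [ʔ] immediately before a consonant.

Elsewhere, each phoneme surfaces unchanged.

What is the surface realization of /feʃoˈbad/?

/f/ — word-initial; rule 1 does not apply here → [f].
/e/ (between /f/ and /ʃ/): in an unstressed syllable, so rule 3 applies → [ə].
/ʃ/ meets the environment for rule 1 (between two vowels) → [ʒ].
/o/ meets the environment for rule 3 (in an unstressed syllable) → [ə].
/b/ — between /o/ and /a/; rule 2 does not apply here → [b].
/a/ (between /b/ and /d/) is in the target of rule 3 but the environment (in an unstressed syllable) is not met → [a].
/d/ (word-final) occurs word-finally → [t] by rule 2.

[fəʒəˈbat]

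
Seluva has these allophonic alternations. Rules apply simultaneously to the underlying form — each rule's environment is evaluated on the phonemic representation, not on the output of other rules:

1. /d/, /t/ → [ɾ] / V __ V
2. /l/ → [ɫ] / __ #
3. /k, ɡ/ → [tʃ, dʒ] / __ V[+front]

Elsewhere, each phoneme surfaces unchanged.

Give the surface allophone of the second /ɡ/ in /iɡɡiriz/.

/ɡ/ (between /ɡ/ and /i/): before a front vowel, so rule 3 applies → [dʒ].

[dʒ]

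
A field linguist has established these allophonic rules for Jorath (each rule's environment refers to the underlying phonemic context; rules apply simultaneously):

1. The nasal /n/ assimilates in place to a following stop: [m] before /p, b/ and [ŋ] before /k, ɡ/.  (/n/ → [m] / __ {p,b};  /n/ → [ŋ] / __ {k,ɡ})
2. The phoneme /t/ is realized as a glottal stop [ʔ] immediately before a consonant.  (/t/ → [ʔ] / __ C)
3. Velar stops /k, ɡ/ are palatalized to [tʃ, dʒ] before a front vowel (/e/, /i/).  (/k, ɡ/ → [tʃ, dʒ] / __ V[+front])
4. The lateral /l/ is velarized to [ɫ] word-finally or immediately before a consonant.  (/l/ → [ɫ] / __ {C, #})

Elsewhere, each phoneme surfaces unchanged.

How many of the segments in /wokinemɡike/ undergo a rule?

3

Segments that undergo a rule: /k/ → [tʃ] (rule 3); /ɡ/ → [dʒ] (rule 3); /k/ → [tʃ] (rule 3).
All other segments surface unchanged.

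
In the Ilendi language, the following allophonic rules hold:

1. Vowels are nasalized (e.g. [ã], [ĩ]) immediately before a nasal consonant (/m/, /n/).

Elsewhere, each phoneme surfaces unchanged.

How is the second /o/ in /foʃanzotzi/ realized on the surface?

[o]

/o/ — between /z/ and /t/; rule 1 does not apply here → [o].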